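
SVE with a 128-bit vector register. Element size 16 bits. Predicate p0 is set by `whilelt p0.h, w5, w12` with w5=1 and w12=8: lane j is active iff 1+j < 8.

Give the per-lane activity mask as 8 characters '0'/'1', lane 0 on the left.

predicate = 11111110

128-bit reg / 16-bit elem → 8 lanes
active while 1+j < 8, i.e. j ∈ [0,7) capped at 8 ⇒ 7
bits (lane 0 leftmost): 11111110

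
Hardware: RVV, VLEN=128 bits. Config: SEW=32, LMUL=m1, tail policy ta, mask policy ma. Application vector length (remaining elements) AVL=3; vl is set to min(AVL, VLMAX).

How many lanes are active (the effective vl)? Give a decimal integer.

VLMAX = (128 × 1) / 32 = 4 lanes
vl = min(AVL, VLMAX) = min(3, 4) = 3

vl = 3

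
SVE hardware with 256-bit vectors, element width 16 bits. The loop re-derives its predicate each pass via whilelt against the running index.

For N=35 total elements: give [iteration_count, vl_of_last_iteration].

[iterations, last_vl] = [3, 3]

lane count: 256 div 16 = 16
N=35: ⌈35/16⌉ = 3 iters; last vl = 35 − 2×16 = 3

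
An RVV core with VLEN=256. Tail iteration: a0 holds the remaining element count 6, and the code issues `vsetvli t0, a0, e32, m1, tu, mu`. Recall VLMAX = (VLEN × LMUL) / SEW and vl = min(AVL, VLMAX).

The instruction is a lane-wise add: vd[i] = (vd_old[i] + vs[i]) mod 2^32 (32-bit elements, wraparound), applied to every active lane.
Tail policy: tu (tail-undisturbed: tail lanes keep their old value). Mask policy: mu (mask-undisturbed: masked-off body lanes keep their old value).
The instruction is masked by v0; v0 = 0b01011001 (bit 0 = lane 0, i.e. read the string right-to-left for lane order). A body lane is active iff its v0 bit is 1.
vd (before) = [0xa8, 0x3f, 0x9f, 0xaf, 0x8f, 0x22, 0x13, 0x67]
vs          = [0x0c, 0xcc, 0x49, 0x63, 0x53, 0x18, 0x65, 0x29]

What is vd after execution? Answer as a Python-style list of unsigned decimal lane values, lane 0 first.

vd = [180, 63, 159, 274, 226, 34, 19, 103]

lanes per group: 256·1/32 = 8
AVL=6 ≤ VLMAX=8, so vl = 6
  i=0: add(0xa8,0x0c) → 180
  i=1: mask-off/keep → 63
  i=2: mask-off/keep → 159
  i=3: add(0xaf,0x63) → 274
  i=4: add(0x8f,0x53) → 226
  i=5: mask-off/keep → 34
  i=6: tail/keep → 19
  i=7: tail/keep → 103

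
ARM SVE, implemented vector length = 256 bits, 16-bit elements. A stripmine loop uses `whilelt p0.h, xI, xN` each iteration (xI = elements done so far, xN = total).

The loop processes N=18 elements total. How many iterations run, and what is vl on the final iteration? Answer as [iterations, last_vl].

[iterations, last_vl] = [2, 2]

register lanes = 256/16 = 16
iterations = ceil(18/16) = 2; final-pass vl = 2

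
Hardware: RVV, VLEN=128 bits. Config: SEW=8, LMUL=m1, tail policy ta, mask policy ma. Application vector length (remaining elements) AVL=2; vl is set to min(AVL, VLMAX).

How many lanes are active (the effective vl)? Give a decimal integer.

vl = 2

VLMAX = VLEN×LMUL/SEW = 128×1/8 = 16
vl ← min(2, 16) = 2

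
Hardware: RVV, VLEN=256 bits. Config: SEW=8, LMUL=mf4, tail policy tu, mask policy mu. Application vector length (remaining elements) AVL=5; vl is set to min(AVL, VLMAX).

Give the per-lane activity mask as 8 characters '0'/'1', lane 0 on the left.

lanes per group: 256·1/4/8 = 8
vl ← min(5, 8) = 5
bits (lane 0 leftmost): 11111000

predicate = 11111000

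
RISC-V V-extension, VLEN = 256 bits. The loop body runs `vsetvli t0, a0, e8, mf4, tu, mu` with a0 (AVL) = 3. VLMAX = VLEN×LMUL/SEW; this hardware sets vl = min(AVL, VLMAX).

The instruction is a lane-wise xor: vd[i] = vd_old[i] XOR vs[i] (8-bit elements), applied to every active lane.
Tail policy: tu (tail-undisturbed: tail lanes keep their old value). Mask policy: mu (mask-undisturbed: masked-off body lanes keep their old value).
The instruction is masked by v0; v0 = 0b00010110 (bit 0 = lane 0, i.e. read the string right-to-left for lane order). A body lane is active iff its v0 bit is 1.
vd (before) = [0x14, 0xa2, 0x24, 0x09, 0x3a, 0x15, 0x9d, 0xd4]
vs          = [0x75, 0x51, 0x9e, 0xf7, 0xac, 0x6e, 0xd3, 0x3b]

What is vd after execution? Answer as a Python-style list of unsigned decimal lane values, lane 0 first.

VLMAX = (256 × 1/4) / 8 = 8 lanes
vl = min(AVL, VLMAX) = min(3, 8) = 3
vd[0] mask-off/keep -> 0x14
vd[1] xor(0xa2,0x51) -> 0xf3
vd[2] xor(0x24,0x9e) -> 0xba
vd[3] tail/keep -> 0x09
vd[4] tail/keep -> 0x3a
vd[5] tail/keep -> 0x15
vd[6] tail/keep -> 0x9d
vd[7] tail/keep -> 0xd4

vd = [20, 243, 186, 9, 58, 21, 157, 212]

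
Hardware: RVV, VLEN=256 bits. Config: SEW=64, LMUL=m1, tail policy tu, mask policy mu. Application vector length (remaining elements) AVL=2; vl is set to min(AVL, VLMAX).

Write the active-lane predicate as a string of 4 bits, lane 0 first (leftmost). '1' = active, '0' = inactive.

lanes per group: 256·1/64 = 4
AVL=2 ≤ VLMAX=4, so vl = 2
bits (lane 0 leftmost): 1100

predicate = 1100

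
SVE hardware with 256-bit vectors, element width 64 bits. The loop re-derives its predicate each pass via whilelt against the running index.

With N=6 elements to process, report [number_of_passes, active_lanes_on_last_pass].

[iterations, last_vl] = [2, 2]

register lanes = 256/64 = 4
N=6: ⌈6/4⌉ = 2 iters; last vl = 6 − 1×4 = 2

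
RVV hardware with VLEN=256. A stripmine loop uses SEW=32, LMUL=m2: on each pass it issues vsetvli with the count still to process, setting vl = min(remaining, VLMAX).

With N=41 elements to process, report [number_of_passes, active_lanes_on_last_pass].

VLMAX = (256 × 2) / 32 = 16 lanes
41 elements at 16/iter → 3 passes, remainder 9 on the last

[iterations, last_vl] = [3, 9]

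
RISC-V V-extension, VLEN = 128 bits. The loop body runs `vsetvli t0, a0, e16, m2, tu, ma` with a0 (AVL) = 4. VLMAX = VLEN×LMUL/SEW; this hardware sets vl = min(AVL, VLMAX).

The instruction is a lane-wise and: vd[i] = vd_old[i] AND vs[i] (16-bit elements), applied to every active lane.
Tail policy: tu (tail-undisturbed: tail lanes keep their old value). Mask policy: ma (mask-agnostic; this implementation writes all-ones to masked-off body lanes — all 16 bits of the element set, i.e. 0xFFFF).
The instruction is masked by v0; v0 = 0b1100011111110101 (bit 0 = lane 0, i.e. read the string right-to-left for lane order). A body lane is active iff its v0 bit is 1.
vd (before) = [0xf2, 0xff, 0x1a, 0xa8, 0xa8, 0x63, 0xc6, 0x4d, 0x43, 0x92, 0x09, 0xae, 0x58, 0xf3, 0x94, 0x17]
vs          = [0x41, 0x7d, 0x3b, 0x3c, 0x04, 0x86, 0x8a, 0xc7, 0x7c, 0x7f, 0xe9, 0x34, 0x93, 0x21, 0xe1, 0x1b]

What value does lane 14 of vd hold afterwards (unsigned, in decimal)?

vd[14] = 148

VLMAX = VLEN×LMUL/SEW = 128×2/16 = 16
vl = min(AVL, VLMAX) = min(4, 16) = 4
lane  0: and(0xf2,0x41) ⇒ 0x40
lane  1: mask-off/ones ⇒ 0xffff
lane  2: and(0x1a,0x3b) ⇒ 0x1a
lane  3: mask-off/ones ⇒ 0xffff
lane  4: tail/keep ⇒ 0xa8
lane  5: tail/keep ⇒ 0x63
lane  6: tail/keep ⇒ 0xc6
lane  7: tail/keep ⇒ 0x4d
lane  8: tail/keep ⇒ 0x43
lane  9: tail/keep ⇒ 0x92
lane 10: tail/keep ⇒ 0x09
lane 11: tail/keep ⇒ 0xae
lane 12: tail/keep ⇒ 0x58
lane 13: tail/keep ⇒ 0xf3
lane 14: tail/keep ⇒ 0x94
lane 15: tail/keep ⇒ 0x17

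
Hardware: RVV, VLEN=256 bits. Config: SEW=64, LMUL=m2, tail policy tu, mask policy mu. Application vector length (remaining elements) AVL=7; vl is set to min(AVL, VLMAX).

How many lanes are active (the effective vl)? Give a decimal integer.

VLMAX = (256 × 2) / 64 = 8 lanes
AVL=7 ≤ VLMAX=8, so vl = 7

vl = 7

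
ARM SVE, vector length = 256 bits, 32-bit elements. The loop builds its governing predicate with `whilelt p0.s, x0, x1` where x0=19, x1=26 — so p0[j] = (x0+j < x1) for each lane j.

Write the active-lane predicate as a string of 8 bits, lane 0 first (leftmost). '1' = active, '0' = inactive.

256-bit reg / 32-bit elem → 8 lanes
p0[j] = (19+j < 26); true for j=0..6 → 7 lanes set
bits (lane 0 leftmost): 11111110

predicate = 11111110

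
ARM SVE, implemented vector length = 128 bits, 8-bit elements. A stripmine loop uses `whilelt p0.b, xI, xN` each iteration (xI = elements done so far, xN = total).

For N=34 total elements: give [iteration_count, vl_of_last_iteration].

register lanes = 128/8 = 16
34 elements at 16/iter → 3 passes, remainder 2 on the last

[iterations, last_vl] = [3, 2]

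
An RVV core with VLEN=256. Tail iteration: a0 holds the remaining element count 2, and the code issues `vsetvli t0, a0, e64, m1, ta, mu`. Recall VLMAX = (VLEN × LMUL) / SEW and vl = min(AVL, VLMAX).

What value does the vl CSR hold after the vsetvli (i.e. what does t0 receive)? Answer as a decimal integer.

vl = 2

VLMAX = VLEN×LMUL/SEW = 256×1/64 = 4
vl ← min(2, 4) = 2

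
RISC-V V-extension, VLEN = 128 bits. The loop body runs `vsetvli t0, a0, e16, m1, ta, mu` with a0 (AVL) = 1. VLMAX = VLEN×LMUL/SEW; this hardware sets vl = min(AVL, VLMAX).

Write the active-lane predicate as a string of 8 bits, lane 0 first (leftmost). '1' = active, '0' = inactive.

VLMAX = (128 × 1) / 16 = 8 lanes
vl = min(AVL, VLMAX) = min(1, 8) = 1
bits (lane 0 leftmost): 10000000

predicate = 10000000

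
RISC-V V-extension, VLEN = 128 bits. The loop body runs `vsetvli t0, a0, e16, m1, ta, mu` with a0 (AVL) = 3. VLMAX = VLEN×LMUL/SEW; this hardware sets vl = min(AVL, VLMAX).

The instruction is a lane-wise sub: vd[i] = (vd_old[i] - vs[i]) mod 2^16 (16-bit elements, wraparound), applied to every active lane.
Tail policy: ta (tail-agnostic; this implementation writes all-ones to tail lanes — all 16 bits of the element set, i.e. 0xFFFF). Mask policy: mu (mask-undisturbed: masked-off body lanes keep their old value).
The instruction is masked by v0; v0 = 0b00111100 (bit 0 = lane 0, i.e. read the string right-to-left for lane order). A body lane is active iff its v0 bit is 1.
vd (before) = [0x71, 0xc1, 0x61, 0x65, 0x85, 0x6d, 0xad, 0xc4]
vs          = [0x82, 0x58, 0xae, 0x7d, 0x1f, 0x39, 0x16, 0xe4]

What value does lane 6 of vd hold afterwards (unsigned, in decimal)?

vd[6] = 65535

VLMAX = (128 × 1) / 16 = 8 lanes
AVL=3 ≤ VLMAX=8, so vl = 3
vd[0] mask-off/keep -> 0x71
vd[1] mask-off/keep -> 0xc1
vd[2] sub(0x61,0xae) -> 0xffb3
vd[3] tail/ones -> 0xffff
vd[4] tail/ones -> 0xffff
vd[5] tail/ones -> 0xffff
vd[6] tail/ones -> 0xffff
vd[7] tail/ones -> 0xffff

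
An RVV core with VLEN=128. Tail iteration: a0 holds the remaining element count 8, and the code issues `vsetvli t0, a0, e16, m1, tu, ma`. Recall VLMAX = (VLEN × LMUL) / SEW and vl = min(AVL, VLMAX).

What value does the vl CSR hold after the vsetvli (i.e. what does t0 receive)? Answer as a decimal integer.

vl = 8

VLMAX = VLEN×LMUL/SEW = 128×1/16 = 8
AVL=8 ≤ VLMAX=8, so vl = 8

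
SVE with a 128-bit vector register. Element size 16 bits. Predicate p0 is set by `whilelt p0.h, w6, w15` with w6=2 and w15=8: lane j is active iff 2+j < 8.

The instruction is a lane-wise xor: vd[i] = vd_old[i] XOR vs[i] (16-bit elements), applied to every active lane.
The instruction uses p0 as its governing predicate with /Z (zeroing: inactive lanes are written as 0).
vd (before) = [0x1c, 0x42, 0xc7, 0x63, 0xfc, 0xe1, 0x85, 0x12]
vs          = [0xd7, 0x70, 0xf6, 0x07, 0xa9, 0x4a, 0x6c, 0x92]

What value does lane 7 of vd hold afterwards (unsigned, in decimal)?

vd[7] = 0

128-bit reg / 16-bit elem → 8 lanes
p0[j] = (2+j < 8); true for j=0..5 → 6 lanes set
[0] xor(0x1c,0xd7) = 0xcb
[1] xor(0x42,0x70) = 0x32
[2] xor(0xc7,0xf6) = 0x31
[3] xor(0x63,0x07) = 0x64
[4] xor(0xfc,0xa9) = 0x55
[5] xor(0xe1,0x4a) = 0xab
[6] tail/zero = 0x00
[7] tail/zero = 0x00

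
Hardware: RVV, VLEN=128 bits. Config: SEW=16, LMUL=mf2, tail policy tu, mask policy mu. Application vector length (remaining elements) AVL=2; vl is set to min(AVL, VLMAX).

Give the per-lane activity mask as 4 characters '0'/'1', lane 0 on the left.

lanes per group: 128·1/2/16 = 4
vl ← min(2, 4) = 2
bits (lane 0 leftmost): 1100

predicate = 1100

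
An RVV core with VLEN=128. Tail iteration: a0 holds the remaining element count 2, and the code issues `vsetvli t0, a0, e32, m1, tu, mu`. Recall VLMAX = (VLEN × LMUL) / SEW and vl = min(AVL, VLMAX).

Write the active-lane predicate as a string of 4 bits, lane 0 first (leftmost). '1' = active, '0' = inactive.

predicate = 1100

VLMAX = VLEN×LMUL/SEW = 128×1/32 = 4
AVL=2 ≤ VLMAX=4, so vl = 2
bits (lane 0 leftmost): 1100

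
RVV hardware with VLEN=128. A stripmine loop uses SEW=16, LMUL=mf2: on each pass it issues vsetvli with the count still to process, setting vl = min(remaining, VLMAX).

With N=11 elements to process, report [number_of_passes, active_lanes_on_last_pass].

VLMAX = VLEN×LMUL/SEW = 128×1/2/16 = 4
11 elements at 4/iter → 3 passes, remainder 3 on the last

[iterations, last_vl] = [3, 3]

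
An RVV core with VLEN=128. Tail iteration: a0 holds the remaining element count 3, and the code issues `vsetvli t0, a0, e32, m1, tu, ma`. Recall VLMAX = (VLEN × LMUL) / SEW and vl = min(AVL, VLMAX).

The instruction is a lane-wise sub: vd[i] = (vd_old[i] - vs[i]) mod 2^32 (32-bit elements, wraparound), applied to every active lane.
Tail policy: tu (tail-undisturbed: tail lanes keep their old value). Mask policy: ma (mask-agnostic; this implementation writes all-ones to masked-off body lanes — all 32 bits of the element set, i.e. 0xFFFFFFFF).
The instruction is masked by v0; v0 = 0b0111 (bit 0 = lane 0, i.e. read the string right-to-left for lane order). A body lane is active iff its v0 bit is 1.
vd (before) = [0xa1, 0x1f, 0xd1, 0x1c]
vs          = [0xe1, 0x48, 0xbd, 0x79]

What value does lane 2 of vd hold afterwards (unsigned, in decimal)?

VLMAX = VLEN×LMUL/SEW = 128×1/32 = 4
AVL=3 ≤ VLMAX=4, so vl = 3
[0] sub(0xa1,0xe1) = 0xffffffc0
[1] sub(0x1f,0x48) = 0xffffffd7
[2] sub(0xd1,0xbd) = 0x14
[3] tail/keep = 0x1c

vd[2] = 20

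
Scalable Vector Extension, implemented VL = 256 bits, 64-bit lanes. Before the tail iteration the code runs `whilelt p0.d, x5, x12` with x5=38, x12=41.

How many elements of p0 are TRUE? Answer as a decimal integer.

vl = 3

lane count: 256 div 64 = 4
whilelt: lane j active iff 38+j < 41 → j < 3 → 3 active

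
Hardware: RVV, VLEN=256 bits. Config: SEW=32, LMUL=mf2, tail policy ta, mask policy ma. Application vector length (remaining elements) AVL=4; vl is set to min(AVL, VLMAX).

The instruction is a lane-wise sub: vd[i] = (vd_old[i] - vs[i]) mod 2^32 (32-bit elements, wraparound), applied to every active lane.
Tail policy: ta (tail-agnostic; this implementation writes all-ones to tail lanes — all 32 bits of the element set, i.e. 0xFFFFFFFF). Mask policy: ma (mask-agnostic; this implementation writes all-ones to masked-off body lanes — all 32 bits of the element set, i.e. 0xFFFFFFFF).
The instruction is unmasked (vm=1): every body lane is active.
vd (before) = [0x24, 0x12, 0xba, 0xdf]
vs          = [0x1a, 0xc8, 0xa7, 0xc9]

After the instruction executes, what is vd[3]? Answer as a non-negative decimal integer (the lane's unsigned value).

lanes per group: 256·1/2/32 = 4
vl = min(AVL, VLMAX) = min(4, 4) = 4
vd[0] sub(0x24,0x1a) -> 0x0a
vd[1] sub(0x12,0xc8) -> 0xffffff4a
vd[2] sub(0xba,0xa7) -> 0x13
vd[3] sub(0xdf,0xc9) -> 0x16

vd[3] = 22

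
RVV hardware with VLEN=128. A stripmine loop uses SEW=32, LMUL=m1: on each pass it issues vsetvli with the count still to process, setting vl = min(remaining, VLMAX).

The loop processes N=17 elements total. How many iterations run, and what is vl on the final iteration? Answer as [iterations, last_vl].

[iterations, last_vl] = [5, 1]

lanes per group: 128·1/32 = 4
17 elements at 4/iter → 5 passes, remainder 1 on the last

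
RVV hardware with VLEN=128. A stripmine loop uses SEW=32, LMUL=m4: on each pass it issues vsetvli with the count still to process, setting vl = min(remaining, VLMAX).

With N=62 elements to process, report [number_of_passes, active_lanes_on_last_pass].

lanes per group: 128·4/32 = 16
N=62: ⌈62/16⌉ = 4 iters; last vl = 62 − 3×16 = 14

[iterations, last_vl] = [4, 14]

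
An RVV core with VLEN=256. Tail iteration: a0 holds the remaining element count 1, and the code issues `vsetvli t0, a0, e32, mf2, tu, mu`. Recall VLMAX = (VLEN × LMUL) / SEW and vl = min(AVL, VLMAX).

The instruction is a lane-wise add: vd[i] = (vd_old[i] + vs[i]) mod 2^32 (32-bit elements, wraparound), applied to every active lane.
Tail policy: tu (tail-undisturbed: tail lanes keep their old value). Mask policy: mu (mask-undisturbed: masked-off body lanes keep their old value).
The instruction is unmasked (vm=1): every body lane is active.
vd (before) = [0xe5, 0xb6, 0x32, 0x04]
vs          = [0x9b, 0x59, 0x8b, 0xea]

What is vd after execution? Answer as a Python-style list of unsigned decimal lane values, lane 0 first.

vd = [384, 182, 50, 4]

VLMAX = (256 × 1/2) / 32 = 4 lanes
vl = min(AVL, VLMAX) = min(1, 4) = 1
[0] add(0xe5,0x9b) = 0x180
[1] tail/keep = 0xb6
[2] tail/keep = 0x32
[3] tail/keep = 0x04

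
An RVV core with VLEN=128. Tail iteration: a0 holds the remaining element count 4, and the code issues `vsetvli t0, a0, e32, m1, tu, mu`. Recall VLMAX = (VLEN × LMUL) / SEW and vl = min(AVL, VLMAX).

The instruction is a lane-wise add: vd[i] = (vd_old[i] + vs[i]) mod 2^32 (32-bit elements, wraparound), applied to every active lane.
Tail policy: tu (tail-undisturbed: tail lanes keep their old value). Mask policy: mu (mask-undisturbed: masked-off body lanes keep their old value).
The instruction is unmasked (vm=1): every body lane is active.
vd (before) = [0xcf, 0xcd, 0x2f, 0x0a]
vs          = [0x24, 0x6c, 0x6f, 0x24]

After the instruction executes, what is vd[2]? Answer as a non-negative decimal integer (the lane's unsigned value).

vd[2] = 158

lanes per group: 128·1/32 = 4
vl = min(AVL, VLMAX) = min(4, 4) = 4
lane  0: add(0xcf,0x24) ⇒ 0xf3
lane  1: add(0xcd,0x6c) ⇒ 0x139
lane  2: add(0x2f,0x6f) ⇒ 0x9e
lane  3: add(0x0a,0x24) ⇒ 0x2e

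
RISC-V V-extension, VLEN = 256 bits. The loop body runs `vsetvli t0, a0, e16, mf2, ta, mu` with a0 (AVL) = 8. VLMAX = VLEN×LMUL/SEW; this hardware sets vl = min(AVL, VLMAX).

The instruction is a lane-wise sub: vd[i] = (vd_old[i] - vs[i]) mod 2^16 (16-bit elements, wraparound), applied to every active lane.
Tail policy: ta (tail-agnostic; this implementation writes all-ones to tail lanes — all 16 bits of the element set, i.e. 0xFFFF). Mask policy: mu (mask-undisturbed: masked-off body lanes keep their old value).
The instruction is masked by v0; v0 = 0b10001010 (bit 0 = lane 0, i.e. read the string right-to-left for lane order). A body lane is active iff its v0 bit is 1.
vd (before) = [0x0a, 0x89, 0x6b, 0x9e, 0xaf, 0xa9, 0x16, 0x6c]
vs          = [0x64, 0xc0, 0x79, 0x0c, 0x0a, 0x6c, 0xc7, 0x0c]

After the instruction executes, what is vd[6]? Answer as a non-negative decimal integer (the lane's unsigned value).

vd[6] = 22

VLMAX = (256 × 1/2) / 16 = 8 lanes
AVL=8 ≤ VLMAX=8, so vl = 8
lane  0: mask-off/keep ⇒ 0x0a
lane  1: sub(0x89,0xc0) ⇒ 0xffc9
lane  2: mask-off/keep ⇒ 0x6b
lane  3: sub(0x9e,0x0c) ⇒ 0x92
lane  4: mask-off/keep ⇒ 0xaf
lane  5: mask-off/keep ⇒ 0xa9
lane  6: mask-off/keep ⇒ 0x16
lane  7: sub(0x6c,0x0c) ⇒ 0x60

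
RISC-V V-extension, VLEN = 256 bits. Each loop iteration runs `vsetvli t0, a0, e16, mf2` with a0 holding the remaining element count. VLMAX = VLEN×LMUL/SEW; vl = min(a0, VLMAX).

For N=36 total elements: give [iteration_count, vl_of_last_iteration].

lanes per group: 256·1/2/16 = 8
36 elements at 8/iter → 5 passes, remainder 4 on the last

[iterations, last_vl] = [5, 4]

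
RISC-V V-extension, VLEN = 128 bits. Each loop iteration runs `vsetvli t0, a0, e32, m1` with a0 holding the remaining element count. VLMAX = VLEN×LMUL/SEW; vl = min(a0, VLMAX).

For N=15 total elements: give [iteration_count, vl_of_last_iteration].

[iterations, last_vl] = [4, 3]

lanes per group: 128·1/32 = 4
iterations = ceil(15/4) = 4; final-pass vl = 3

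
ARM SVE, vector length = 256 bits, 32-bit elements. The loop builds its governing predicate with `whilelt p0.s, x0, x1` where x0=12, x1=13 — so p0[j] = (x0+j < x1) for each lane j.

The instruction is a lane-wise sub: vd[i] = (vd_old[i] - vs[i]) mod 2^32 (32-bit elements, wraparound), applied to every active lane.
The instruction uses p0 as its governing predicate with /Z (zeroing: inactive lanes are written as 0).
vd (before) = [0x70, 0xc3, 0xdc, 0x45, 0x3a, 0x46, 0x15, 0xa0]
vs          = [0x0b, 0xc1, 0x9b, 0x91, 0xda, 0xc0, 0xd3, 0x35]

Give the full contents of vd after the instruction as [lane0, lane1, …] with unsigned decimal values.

vd = [101, 0, 0, 0, 0, 0, 0, 0]

256-bit reg / 32-bit elem → 8 lanes
active while 12+j < 13, i.e. j ∈ [0,1) capped at 8 ⇒ 1
lane  0: sub(0x70,0x0b) ⇒ 0x65
lane  1: tail/zero ⇒ 0x00
lane  2: tail/zero ⇒ 0x00
lane  3: tail/zero ⇒ 0x00
lane  4: tail/zero ⇒ 0x00
lane  5: tail/zero ⇒ 0x00
lane  6: tail/zero ⇒ 0x00
lane  7: tail/zero ⇒ 0x00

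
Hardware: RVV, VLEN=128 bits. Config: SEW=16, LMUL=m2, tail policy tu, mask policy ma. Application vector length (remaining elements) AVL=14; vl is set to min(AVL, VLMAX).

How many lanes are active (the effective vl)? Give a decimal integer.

VLMAX = (128 × 2) / 16 = 16 lanes
vl = min(AVL, VLMAX) = min(14, 16) = 14

vl = 14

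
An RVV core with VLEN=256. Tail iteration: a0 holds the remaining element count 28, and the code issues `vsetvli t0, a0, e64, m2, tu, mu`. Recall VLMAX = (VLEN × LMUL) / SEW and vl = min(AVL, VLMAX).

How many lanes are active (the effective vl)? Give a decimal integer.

vl = 8

VLMAX = VLEN×LMUL/SEW = 256×2/64 = 8
vl = min(AVL, VLMAX) = min(28, 8) = 8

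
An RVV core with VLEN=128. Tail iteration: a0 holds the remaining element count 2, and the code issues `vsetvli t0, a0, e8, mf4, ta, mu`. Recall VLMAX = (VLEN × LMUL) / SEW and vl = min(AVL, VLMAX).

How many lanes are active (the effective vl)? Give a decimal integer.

VLMAX = VLEN×LMUL/SEW = 128×1/4/8 = 4
AVL=2 ≤ VLMAX=4, so vl = 2

vl = 2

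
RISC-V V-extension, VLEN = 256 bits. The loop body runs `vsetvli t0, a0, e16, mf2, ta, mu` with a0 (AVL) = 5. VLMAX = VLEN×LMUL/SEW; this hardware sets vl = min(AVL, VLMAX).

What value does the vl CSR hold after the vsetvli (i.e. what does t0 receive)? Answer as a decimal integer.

vl = 5

VLMAX = VLEN×LMUL/SEW = 256×1/2/16 = 8
vl ← min(5, 8) = 5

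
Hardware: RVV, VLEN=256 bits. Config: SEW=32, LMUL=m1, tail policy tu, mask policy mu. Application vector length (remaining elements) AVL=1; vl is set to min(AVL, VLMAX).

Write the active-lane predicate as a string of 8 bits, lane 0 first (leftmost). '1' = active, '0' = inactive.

predicate = 10000000

VLMAX = (256 × 1) / 32 = 8 lanes
AVL=1 ≤ VLMAX=8, so vl = 1
bits (lane 0 leftmost): 10000000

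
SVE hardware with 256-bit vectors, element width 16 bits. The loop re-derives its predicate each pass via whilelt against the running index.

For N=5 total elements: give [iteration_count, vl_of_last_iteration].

256-bit reg / 16-bit elem → 16 lanes
N=5: ⌈5/16⌉ = 1 iters; last vl = 5 − 0×16 = 5

[iterations, last_vl] = [1, 5]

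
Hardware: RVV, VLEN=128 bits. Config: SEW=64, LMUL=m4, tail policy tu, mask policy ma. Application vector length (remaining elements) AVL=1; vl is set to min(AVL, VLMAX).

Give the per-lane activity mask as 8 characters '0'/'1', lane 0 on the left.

VLMAX = (128 × 4) / 64 = 8 lanes
AVL=1 ≤ VLMAX=8, so vl = 1
bits (lane 0 leftmost): 10000000

predicate = 10000000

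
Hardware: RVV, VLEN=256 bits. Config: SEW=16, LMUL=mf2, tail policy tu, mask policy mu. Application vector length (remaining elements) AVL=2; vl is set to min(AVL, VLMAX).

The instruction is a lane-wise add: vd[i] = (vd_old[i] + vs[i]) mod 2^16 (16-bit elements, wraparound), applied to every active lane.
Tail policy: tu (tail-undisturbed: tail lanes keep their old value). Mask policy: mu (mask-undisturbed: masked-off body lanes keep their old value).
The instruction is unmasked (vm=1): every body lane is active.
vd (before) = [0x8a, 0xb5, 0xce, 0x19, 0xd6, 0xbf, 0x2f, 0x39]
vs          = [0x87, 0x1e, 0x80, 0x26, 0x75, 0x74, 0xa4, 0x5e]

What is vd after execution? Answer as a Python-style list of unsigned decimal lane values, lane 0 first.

VLMAX = VLEN×LMUL/SEW = 256×1/2/16 = 8
vl = min(AVL, VLMAX) = min(2, 8) = 2
lane  0: add(0x8a,0x87) ⇒ 0x111
lane  1: add(0xb5,0x1e) ⇒ 0xd3
lane  2: tail/keep ⇒ 0xce
lane  3: tail/keep ⇒ 0x19
lane  4: tail/keep ⇒ 0xd6
lane  5: tail/keep ⇒ 0xbf
lane  6: tail/keep ⇒ 0x2f
lane  7: tail/keep ⇒ 0x39

vd = [273, 211, 206, 25, 214, 191, 47, 57]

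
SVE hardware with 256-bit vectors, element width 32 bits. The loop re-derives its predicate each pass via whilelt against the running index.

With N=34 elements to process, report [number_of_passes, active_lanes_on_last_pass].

[iterations, last_vl] = [5, 2]

register lanes = 256/32 = 8
iterations = ceil(34/8) = 5; final-pass vl = 2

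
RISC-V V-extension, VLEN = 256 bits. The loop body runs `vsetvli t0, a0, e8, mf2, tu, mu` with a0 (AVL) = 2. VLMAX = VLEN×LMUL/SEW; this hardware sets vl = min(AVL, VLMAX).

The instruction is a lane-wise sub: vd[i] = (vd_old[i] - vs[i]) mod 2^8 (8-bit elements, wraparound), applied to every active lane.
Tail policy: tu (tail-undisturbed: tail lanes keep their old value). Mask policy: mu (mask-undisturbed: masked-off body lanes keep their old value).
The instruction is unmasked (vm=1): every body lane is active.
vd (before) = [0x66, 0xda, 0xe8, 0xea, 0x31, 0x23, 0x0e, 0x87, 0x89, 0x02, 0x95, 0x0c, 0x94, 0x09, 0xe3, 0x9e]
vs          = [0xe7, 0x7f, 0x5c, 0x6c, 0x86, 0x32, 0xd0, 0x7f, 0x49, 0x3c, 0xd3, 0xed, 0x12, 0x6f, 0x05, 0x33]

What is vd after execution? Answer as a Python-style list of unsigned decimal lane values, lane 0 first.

vd = [127, 91, 232, 234, 49, 35, 14, 135, 137, 2, 149, 12, 148, 9, 227, 158]

VLMAX = VLEN×LMUL/SEW = 256×1/2/8 = 16
AVL=2 ≤ VLMAX=16, so vl = 2
vd[0] sub(0x66,0xe7) -> 0x7f
vd[1] sub(0xda,0x7f) -> 0x5b
vd[2] tail/keep -> 0xe8
vd[3] tail/keep -> 0xea
vd[4] tail/keep -> 0x31
vd[5] tail/keep -> 0x23
vd[6] tail/keep -> 0x0e
vd[7] tail/keep -> 0x87
vd[8] tail/keep -> 0x89
vd[9] tail/keep -> 0x02
vd[10] tail/keep -> 0x95
vd[11] tail/keep -> 0x0c
vd[12] tail/keep -> 0x94
vd[13] tail/keep -> 0x09
vd[14] tail/keep -> 0xe3
vd[15] tail/keep -> 0x9e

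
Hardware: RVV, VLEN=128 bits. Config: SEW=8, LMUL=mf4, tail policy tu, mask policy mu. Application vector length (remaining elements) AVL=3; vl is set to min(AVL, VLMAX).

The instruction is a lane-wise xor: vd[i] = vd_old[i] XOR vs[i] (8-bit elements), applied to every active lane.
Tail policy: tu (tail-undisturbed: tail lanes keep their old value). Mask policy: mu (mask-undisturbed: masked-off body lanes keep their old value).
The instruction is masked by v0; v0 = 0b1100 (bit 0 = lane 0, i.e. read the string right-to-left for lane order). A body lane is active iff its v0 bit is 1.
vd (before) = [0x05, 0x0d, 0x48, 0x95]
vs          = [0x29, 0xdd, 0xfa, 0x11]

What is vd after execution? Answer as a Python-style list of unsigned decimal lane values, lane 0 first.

lanes per group: 128·1/4/8 = 4
vl = min(AVL, VLMAX) = min(3, 4) = 3
lane  0: mask-off/keep ⇒ 0x05
lane  1: mask-off/keep ⇒ 0x0d
lane  2: xor(0x48,0xfa) ⇒ 0xb2
lane  3: tail/keep ⇒ 0x95

vd = [5, 13, 178, 149]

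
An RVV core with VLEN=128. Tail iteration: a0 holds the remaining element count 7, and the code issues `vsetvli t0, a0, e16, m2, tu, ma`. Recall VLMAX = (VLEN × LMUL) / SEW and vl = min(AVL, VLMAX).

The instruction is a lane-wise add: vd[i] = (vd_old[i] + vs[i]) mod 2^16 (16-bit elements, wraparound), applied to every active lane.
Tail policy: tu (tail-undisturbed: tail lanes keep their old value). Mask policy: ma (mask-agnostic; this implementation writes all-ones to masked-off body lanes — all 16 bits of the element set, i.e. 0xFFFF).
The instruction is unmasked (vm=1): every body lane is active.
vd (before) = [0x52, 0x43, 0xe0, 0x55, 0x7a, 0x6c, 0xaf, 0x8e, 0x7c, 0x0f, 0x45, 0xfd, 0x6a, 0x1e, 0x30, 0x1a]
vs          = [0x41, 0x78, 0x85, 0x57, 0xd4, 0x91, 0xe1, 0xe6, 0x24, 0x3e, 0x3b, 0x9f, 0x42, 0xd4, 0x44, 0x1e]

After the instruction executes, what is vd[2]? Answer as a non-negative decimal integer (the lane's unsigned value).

vd[2] = 357

lanes per group: 128·2/16 = 16
vl ← min(7, 16) = 7
lane  0: add(0x52,0x41) ⇒ 0x93
lane  1: add(0x43,0x78) ⇒ 0xbb
lane  2: add(0xe0,0x85) ⇒ 0x165
lane  3: add(0x55,0x57) ⇒ 0xac
lane  4: add(0x7a,0xd4) ⇒ 0x14e
lane  5: add(0x6c,0x91) ⇒ 0xfd
lane  6: add(0xaf,0xe1) ⇒ 0x190
lane  7: tail/keep ⇒ 0x8e
lane  8: tail/keep ⇒ 0x7c
lane  9: tail/keep ⇒ 0x0f
lane 10: tail/keep ⇒ 0x45
lane 11: tail/keep ⇒ 0xfd
lane 12: tail/keep ⇒ 0x6a
lane 13: tail/keep ⇒ 0x1e
lane 14: tail/keep ⇒ 0x30
lane 15: tail/keep ⇒ 0x1a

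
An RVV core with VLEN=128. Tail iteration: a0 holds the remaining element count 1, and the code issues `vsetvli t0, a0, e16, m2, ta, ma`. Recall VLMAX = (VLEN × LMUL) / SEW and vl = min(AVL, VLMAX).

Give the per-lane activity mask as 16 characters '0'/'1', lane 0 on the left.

lanes per group: 128·2/16 = 16
vl = min(AVL, VLMAX) = min(1, 16) = 1
bits (lane 0 leftmost): 1000000000000000

predicate = 1000000000000000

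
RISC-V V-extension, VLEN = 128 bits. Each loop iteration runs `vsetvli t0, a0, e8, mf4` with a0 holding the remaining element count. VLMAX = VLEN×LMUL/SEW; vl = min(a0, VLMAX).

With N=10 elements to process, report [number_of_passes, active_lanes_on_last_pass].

VLMAX = (128 × 1/4) / 8 = 4 lanes
N=10: ⌈10/4⌉ = 3 iters; last vl = 10 − 2×4 = 2

[iterations, last_vl] = [3, 2]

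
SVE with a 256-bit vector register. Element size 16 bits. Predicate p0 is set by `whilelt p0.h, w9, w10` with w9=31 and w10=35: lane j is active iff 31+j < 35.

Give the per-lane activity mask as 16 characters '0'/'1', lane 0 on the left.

predicate = 1111000000000000

lane count: 256 div 16 = 16
whilelt: lane j active iff 31+j < 35 → j < 4 → 4 active
bits (lane 0 leftmost): 1111000000000000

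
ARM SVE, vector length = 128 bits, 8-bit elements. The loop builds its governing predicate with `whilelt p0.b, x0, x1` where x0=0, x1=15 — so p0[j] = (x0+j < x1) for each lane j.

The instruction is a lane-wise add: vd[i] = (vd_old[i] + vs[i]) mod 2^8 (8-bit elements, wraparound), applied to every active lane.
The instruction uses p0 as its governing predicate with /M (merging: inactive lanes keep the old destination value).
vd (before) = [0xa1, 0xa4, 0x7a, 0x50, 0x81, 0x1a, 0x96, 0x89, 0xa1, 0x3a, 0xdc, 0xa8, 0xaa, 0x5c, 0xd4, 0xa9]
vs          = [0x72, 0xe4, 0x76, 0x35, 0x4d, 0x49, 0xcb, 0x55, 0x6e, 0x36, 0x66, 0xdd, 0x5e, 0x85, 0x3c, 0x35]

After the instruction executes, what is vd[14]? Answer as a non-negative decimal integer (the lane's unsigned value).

lane count: 128 div 8 = 16
p0[j] = (0+j < 15); true for j=0..14 → 15 lanes set
lane  0: add(0xa1,0x72) ⇒ 0x13
lane  1: add(0xa4,0xe4) ⇒ 0x88
lane  2: add(0x7a,0x76) ⇒ 0xf0
lane  3: add(0x50,0x35) ⇒ 0x85
lane  4: add(0x81,0x4d) ⇒ 0xce
lane  5: add(0x1a,0x49) ⇒ 0x63
lane  6: add(0x96,0xcb) ⇒ 0x61
lane  7: add(0x89,0x55) ⇒ 0xde
lane  8: add(0xa1,0x6e) ⇒ 0x0f
lane  9: add(0x3a,0x36) ⇒ 0x70
lane 10: add(0xdc,0x66) ⇒ 0x42
lane 11: add(0xa8,0xdd) ⇒ 0x85
lane 12: add(0xaa,0x5e) ⇒ 0x08
lane 13: add(0x5c,0x85) ⇒ 0xe1
lane 14: add(0xd4,0x3c) ⇒ 0x10
lane 15: tail/keep ⇒ 0xa9

vd[14] = 16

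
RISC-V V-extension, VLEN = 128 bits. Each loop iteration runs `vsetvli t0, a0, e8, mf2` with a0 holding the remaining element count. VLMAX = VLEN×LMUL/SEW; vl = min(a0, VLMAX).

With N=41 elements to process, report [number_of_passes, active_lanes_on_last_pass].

[iterations, last_vl] = [6, 1]

VLMAX = VLEN×LMUL/SEW = 128×1/2/8 = 8
N=41: ⌈41/8⌉ = 6 iters; last vl = 41 − 5×8 = 1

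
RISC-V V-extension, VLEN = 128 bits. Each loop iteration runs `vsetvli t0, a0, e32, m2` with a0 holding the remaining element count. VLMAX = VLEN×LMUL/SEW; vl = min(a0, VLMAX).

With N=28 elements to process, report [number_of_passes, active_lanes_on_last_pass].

[iterations, last_vl] = [4, 4]

lanes per group: 128·2/32 = 8
28 elements at 8/iter → 4 passes, remainder 4 on the last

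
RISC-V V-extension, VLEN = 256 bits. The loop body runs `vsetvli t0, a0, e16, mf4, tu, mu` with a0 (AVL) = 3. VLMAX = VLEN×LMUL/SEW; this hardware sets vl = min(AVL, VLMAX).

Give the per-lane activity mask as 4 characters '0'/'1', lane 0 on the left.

VLMAX = VLEN×LMUL/SEW = 256×1/4/16 = 4
vl ← min(3, 4) = 3
bits (lane 0 leftmost): 1110

predicate = 1110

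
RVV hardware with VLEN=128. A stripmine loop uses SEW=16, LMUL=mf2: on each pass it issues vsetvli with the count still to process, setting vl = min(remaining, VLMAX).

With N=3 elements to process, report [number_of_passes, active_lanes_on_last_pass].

VLMAX = (128 × 1/2) / 16 = 4 lanes
iterations = ceil(3/4) = 1; final-pass vl = 3

[iterations, last_vl] = [1, 3]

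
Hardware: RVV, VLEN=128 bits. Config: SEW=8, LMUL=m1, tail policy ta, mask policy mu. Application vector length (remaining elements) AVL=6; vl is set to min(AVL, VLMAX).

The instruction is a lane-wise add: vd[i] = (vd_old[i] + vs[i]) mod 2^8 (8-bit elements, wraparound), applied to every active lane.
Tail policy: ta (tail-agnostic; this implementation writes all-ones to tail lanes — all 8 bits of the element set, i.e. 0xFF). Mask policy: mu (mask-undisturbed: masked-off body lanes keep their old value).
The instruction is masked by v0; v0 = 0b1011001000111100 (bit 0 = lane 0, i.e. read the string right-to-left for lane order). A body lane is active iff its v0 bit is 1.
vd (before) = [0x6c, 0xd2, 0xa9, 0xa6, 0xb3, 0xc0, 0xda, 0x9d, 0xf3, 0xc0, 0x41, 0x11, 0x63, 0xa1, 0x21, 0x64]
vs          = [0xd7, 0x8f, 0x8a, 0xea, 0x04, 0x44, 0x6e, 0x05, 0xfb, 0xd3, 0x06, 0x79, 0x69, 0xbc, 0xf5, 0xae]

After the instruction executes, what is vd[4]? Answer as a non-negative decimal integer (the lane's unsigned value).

vd[4] = 183

VLMAX = (128 × 1) / 8 = 16 lanes
vl = min(AVL, VLMAX) = min(6, 16) = 6
lane  0: mask-off/keep ⇒ 0x6c
lane  1: mask-off/keep ⇒ 0xd2
lane  2: add(0xa9,0x8a) ⇒ 0x33
lane  3: add(0xa6,0xea) ⇒ 0x90
lane  4: add(0xb3,0x04) ⇒ 0xb7
lane  5: add(0xc0,0x44) ⇒ 0x04
lane  6: tail/ones ⇒ 0xff
lane  7: tail/ones ⇒ 0xff
lane  8: tail/ones ⇒ 0xff
lane  9: tail/ones ⇒ 0xff
lane 10: tail/ones ⇒ 0xff
lane 11: tail/ones ⇒ 0xff
lane 12: tail/ones ⇒ 0xff
lane 13: tail/ones ⇒ 0xff
lane 14: tail/ones ⇒ 0xff
lane 15: tail/ones ⇒ 0xff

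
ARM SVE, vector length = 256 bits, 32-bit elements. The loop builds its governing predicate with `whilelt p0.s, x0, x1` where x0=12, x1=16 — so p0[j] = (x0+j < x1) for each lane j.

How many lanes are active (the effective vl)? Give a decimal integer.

register lanes = 256/32 = 8
active while 12+j < 16, i.e. j ∈ [0,4) capped at 8 ⇒ 4

vl = 4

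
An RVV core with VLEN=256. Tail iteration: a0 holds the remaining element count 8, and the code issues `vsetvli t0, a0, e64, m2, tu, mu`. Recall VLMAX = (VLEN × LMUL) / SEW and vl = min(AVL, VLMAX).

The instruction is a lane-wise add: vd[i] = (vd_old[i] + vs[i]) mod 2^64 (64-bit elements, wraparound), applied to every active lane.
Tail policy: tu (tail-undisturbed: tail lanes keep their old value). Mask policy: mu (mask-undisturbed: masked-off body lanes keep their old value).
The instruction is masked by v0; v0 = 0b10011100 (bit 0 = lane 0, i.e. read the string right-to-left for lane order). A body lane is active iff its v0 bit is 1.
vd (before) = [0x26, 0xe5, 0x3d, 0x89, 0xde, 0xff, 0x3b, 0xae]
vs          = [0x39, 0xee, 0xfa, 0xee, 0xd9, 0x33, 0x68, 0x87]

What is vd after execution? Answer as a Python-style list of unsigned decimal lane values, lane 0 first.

vd = [38, 229, 311, 375, 439, 255, 59, 309]

VLMAX = VLEN×LMUL/SEW = 256×2/64 = 8
AVL=8 ≤ VLMAX=8, so vl = 8
lane  0: mask-off/keep ⇒ 0x26
lane  1: mask-off/keep ⇒ 0xe5
lane  2: add(0x3d,0xfa) ⇒ 0x137
lane  3: add(0x89,0xee) ⇒ 0x177
lane  4: add(0xde,0xd9) ⇒ 0x1b7
lane  5: mask-off/keep ⇒ 0xff
lane  6: mask-off/keep ⇒ 0x3b
lane  7: add(0xae,0x87) ⇒ 0x135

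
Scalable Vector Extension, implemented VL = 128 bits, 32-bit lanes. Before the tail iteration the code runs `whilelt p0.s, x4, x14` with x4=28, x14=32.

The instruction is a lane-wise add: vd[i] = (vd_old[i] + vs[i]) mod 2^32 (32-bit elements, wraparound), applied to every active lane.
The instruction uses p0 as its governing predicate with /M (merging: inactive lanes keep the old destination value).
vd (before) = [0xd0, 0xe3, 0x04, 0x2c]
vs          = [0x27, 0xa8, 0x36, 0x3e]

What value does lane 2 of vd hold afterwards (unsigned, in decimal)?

register lanes = 128/32 = 4
whilelt: lane j active iff 28+j < 32 → j < 4 → 4 active
[0] add(0xd0,0x27) = 0xf7
[1] add(0xe3,0xa8) = 0x18b
[2] add(0x04,0x36) = 0x3a
[3] add(0x2c,0x3e) = 0x6a

vd[2] = 58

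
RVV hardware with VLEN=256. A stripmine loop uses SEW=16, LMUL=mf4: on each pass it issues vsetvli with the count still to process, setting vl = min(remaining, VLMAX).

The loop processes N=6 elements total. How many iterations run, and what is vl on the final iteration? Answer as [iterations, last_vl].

VLMAX = VLEN×LMUL/SEW = 256×1/4/16 = 4
N=6: ⌈6/4⌉ = 2 iters; last vl = 6 − 1×4 = 2

[iterations, last_vl] = [2, 2]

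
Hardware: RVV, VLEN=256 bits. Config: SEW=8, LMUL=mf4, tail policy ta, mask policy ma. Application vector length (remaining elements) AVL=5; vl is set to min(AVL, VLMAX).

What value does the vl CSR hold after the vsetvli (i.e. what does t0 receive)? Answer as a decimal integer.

vl = 5

VLMAX = (256 × 1/4) / 8 = 8 lanes
vl = min(AVL, VLMAX) = min(5, 8) = 5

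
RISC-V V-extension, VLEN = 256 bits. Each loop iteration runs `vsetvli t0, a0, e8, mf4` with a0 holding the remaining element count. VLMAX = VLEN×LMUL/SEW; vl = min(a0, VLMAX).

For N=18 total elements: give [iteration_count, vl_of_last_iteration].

[iterations, last_vl] = [3, 2]

lanes per group: 256·1/4/8 = 8
iterations = ceil(18/8) = 3; final-pass vl = 2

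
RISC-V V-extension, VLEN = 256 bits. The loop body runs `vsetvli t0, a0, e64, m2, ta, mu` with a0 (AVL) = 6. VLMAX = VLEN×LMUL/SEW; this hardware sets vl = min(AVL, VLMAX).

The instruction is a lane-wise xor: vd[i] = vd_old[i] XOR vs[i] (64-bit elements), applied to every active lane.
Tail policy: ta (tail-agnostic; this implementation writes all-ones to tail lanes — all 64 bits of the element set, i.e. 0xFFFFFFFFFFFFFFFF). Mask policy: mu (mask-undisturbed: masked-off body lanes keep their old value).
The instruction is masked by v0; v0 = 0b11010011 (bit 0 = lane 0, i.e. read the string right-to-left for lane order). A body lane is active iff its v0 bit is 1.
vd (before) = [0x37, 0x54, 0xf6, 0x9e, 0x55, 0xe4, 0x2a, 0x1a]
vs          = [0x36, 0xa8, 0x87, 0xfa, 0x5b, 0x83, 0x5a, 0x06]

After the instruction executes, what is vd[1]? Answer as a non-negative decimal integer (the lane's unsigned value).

vd[1] = 252

VLMAX = (256 × 2) / 64 = 8 lanes
AVL=6 ≤ VLMAX=8, so vl = 6
  i=0: xor(0x37,0x36) → 1
  i=1: xor(0x54,0xa8) → 252
  i=2: mask-off/keep → 246
  i=3: mask-off/keep → 158
  i=4: xor(0x55,0x5b) → 14
  i=5: mask-off/keep → 228
  i=6: tail/ones → 18446744073709551615
  i=7: tail/ones → 18446744073709551615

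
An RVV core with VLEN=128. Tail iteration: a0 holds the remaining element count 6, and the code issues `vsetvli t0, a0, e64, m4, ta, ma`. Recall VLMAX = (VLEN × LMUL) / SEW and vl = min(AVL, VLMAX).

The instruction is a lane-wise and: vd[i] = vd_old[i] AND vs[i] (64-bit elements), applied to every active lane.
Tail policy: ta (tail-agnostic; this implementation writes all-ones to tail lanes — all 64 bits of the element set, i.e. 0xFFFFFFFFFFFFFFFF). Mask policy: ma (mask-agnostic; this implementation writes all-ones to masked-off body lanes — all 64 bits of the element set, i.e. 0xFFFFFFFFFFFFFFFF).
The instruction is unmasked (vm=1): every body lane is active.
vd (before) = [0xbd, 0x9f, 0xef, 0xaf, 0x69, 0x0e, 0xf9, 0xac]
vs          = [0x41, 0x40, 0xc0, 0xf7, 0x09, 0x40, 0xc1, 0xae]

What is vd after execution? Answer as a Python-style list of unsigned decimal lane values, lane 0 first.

vd = [1, 0, 192, 167, 9, 0, 18446744073709551615, 18446744073709551615]

VLMAX = VLEN×LMUL/SEW = 128×4/64 = 8
AVL=6 ≤ VLMAX=8, so vl = 6
  i=0: and(0xbd,0x41) → 1
  i=1: and(0x9f,0x40) → 0
  i=2: and(0xef,0xc0) → 192
  i=3: and(0xaf,0xf7) → 167
  i=4: and(0x69,0x09) → 9
  i=5: and(0x0e,0x40) → 0
  i=6: tail/ones → 18446744073709551615
  i=7: tail/ones → 18446744073709551615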